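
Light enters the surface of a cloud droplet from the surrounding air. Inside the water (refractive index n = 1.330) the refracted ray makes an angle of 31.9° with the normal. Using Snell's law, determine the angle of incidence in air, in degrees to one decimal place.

Snell: sin θ_i = n · sin θ_r = 1.330 × sin 31.9° = 1.330 × 0.5284 = 0.7028.
θ_i = arcsin(0.7028) = 44.65°.

44.7°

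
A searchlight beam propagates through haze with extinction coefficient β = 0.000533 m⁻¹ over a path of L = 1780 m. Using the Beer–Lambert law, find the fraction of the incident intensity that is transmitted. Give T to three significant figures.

τ = β·L = 0.000533 × 1780 = 0.9487.
T = exp(−0.9487) = 0.3872.

0.387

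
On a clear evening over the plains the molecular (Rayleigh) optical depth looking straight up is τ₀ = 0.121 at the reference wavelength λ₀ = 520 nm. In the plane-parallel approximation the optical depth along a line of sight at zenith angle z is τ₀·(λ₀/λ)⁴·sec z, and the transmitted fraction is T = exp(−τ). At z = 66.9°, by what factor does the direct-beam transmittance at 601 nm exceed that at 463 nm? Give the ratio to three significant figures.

1.37

Airmass: sec 66.9° = 2.5488.
τ(601 nm) = 0.121 × (520/601)⁴ × 2.5488 = 0.121 × 0.5604 × 2.5488 = 0.1728.
τ(463 nm) = 0.121 × (520/463)⁴ × 2.5488 = 0.121 × 1.5911 × 2.5488 = 0.4907.
T(601)/T(463) = exp(τ_B − τ_A) = exp(0.3179) = 1.3742.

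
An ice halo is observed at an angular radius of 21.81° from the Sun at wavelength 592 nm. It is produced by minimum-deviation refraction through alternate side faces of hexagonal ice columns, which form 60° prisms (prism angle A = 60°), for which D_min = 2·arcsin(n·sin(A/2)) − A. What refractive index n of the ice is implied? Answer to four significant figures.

Rearranging: n = sin((D_min + A)/2) / sin(A/2).
(D_min + A)/2 = (21.81° + 60°)/2 = 40.905°.
n = sin 40.905° / sin 30° = 0.6548 / 0.5000 = 1.3096.

1.310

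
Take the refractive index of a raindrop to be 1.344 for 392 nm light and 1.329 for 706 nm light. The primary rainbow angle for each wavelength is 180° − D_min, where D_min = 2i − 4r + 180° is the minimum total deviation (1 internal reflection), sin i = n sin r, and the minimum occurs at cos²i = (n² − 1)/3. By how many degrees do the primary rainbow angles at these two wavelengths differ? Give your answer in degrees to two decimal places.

2.16°

At 392 nm (n = 1.344): cos²i = 0.26878 → i = 58.772°, r = 39.512°, D_min = 139.495°, rainbow angle = 40.505°.
At 706 nm (n = 1.329): cos²i = 0.25541 → i = 59.643°, r = 40.487°, D_min = 137.337°, rainbow angle = 42.663°.
Angular width = |40.505° − 42.663°| = 2.158°.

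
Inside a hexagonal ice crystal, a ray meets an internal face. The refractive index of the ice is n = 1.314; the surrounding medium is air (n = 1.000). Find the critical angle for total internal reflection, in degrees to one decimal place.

sin θ_c = n_air / n = 1.000 / 1.314 = 0.7610.
θ_c = arcsin(0.7610) = 49.56°.

49.6°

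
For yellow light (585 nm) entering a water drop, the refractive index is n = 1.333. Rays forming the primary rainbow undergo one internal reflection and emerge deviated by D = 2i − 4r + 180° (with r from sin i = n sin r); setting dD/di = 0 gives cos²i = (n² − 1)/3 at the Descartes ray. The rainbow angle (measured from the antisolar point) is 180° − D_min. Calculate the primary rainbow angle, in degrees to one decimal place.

42.1°

cos²i = (1.77689 − 1)/3 = 0.25896; i = arccos(0.50888) = 59.410°.
sin r = sin 59.410°/1.333 = 0.64579; r = 40.225°.
D_min = 2·59.410° − 4·40.225° + 180° = 137.922°.
Rainbow angle = 180° − D_min = 42.078°.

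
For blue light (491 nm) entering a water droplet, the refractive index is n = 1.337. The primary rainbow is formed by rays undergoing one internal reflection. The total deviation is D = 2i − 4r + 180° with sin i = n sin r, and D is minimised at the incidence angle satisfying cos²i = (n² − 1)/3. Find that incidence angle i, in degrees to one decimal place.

59.2°

cos²i = (1.337² − 1)/3 = (1.78757 − 1)/3 = 0.26252.
cos i = 0.51237, so i = 59.178°.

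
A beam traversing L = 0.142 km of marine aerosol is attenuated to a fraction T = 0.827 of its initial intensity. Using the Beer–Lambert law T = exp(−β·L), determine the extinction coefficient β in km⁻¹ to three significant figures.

Beer–Lambert: T = exp(−βL) ⇒ β = −ln(T)/L = −ln(0.827)/0.142 = 0.1900/0.142 = 1.338 km⁻¹.

1.34 km⁻¹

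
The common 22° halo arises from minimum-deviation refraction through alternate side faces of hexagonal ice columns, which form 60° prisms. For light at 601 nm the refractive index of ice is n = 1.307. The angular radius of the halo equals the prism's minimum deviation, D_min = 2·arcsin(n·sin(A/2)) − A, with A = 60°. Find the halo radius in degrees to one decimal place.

n·sin(A/2) = 1.307 × sin 30° = 1.307 × 0.5000 = 0.6535.
D_min = 2·arcsin(0.6535) − 60° = 2 × 40.806° − 60° = 21.612°.

21.6°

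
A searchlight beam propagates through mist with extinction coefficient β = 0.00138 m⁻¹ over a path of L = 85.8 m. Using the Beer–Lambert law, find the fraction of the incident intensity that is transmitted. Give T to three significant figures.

0.888

τ = β·L = 0.00138 × 85.8 = 0.1184.
T = exp(−0.1184) = 0.8883.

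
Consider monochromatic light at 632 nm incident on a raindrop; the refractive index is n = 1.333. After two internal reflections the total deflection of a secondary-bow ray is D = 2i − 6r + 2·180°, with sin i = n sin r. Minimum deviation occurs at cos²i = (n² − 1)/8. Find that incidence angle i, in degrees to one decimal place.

cos²i = (1.333² − 1)/8 = (1.77689 − 1)/8 = 0.09711.
cos i = 0.31163, so i = 71.843°.

71.8°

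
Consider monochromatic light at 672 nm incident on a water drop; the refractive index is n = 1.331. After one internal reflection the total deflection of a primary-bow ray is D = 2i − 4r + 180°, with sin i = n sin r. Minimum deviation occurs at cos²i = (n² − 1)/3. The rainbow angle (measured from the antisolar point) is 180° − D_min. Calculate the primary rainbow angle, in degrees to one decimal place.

cos²i = (1.77156 − 1)/3 = 0.25719; i = arccos(0.50714) = 59.527°.
sin r = sin 59.527°/1.331 = 0.64753; r = 40.356°.
D_min = 2·59.527° − 4·40.356° + 180° = 137.630°.
Rainbow angle = 180° − D_min = 42.370°.

42.4°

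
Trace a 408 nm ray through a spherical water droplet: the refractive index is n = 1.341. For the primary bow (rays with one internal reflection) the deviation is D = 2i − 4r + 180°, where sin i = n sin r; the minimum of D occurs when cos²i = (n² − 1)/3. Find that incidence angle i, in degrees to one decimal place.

cos²i = (1.341² − 1)/3 = (1.79828 − 1)/3 = 0.26609.
cos i = 0.51584, so i = 58.946°.

58.9°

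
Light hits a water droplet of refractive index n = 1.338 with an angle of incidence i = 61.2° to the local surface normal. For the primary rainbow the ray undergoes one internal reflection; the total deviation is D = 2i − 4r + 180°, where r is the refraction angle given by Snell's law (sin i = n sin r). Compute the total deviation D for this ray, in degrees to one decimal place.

sin r = sin 61.2° / 1.338 = 0.8763/1.338 = 0.6549; r = 40.91°.
D = 2·61.2° − 4·40.91° + 180° = 122.40° − 163.66° + 180° = 138.74°.

138.7°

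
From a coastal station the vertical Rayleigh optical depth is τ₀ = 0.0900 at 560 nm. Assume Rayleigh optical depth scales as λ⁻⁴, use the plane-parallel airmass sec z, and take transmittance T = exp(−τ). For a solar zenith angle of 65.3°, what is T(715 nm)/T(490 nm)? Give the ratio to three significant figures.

1.33

Airmass: sec 65.3° = 2.3931.
τ(715 nm) = 0.0900 × (560/715)⁴ × 2.3931 = 0.0900 × 0.3763 × 2.3931 = 0.0810.
τ(490 nm) = 0.0900 × (560/490)⁴ × 2.3931 = 0.0900 × 1.7060 × 2.3931 = 0.3674.
T(715)/T(490) = exp(τ_B − τ_A) = exp(0.2864) = 1.3316.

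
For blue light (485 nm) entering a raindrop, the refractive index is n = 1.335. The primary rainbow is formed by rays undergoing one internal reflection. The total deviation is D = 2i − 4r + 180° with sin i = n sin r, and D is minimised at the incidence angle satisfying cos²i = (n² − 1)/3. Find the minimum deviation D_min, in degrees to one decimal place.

cos²i = (1.78222 − 1)/3 = 0.26074; i = arccos(0.51063) = 59.294°.
sin r = sin 59.294°/1.335 = 0.64405; r = 40.094°.
D_min = 2·59.294° − 4·40.094° + 180° = 138.212°.

138.2°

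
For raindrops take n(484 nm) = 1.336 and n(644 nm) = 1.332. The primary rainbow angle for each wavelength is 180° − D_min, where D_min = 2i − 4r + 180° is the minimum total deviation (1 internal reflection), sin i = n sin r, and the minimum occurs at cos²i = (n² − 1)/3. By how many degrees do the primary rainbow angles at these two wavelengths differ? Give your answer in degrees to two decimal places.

At 484 nm (n = 1.336): cos²i = 0.26163 → i = 59.236°, r = 40.029°, D_min = 138.356°, rainbow angle = 41.644°.
At 644 nm (n = 1.332): cos²i = 0.25807 → i = 59.469°, r = 40.290°, D_min = 137.776°, rainbow angle = 42.224°.
Angular width = |41.644° − 42.224°| = 0.580°.

0.58°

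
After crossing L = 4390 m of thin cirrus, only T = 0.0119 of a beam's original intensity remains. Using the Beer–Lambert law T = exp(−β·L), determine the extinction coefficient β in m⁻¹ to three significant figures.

0.00101 m⁻¹

Beer–Lambert: T = exp(−βL) ⇒ β = −ln(T)/L = −ln(0.0119)/4390 = 4.4312/4390 = 0.001009 m⁻¹.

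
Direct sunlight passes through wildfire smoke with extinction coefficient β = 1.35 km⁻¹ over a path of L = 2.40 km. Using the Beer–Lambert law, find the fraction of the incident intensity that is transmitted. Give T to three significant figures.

0.0392

τ = β·L = 1.35 × 2.40 = 3.2400.
T = exp(−3.2400) = 0.0392.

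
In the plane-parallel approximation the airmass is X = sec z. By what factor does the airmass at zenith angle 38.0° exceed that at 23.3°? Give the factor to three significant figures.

1.17

X(38.0°)/X(23.3°) = sec 38.0° / sec 23.3° = cos 23.3° / cos 38.0° = 0.9184/0.7880 = 1.1655.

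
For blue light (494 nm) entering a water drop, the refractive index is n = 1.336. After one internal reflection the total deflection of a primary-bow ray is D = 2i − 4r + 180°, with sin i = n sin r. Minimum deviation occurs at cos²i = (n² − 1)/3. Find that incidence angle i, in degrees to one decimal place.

cos²i = (1.336² − 1)/3 = (1.78490 − 1)/3 = 0.26163.
cos i = 0.51150, so i = 59.236°.

59.2°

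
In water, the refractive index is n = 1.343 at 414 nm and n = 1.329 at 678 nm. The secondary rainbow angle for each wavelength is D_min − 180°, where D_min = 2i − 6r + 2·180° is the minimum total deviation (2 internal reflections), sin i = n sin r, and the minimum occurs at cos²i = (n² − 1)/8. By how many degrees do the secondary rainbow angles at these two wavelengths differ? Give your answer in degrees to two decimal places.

3.64°

At 414 nm (n = 1.343): cos²i = 0.10046 → i = 71.522°, r = 44.928°, D_min = 233.478°, rainbow angle = 53.478°.
At 678 nm (n = 1.329): cos²i = 0.09578 → i = 71.972°, r = 45.685°, D_min = 229.837°, rainbow angle = 49.837°.
Angular width = |53.478° − 49.837°| = 3.641°.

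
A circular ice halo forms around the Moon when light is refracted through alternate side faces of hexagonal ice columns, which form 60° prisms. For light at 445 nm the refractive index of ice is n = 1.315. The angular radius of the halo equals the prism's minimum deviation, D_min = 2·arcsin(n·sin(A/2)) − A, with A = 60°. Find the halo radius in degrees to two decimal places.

n·sin(A/2) = 1.315 × sin 30° = 1.315 × 0.5000 = 0.6575.
D_min = 2·arcsin(0.6575) − 60° = 2 × 41.109° − 60° = 22.219°.

22.22°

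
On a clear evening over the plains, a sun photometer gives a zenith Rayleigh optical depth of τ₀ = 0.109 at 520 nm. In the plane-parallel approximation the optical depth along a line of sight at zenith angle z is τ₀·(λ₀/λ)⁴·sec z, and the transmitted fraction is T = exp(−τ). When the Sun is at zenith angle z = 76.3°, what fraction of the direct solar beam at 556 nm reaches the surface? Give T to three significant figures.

0.703

sec 76.3° = 4.2223.
τ = 0.109 × (520/556)⁴ × 4.2223 = 0.109 × 0.7651 × 4.2223 = 0.3521.
T = exp(−0.3521) = 0.7032.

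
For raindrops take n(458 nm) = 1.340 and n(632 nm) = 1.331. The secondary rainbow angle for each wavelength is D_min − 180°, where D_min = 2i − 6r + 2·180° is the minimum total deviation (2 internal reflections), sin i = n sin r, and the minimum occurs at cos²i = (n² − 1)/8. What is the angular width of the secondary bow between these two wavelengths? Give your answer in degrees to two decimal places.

At 458 nm (n = 1.340): cos²i = 0.09945 → i = 71.618°, r = 45.088°, D_min = 232.709°, rainbow angle = 52.709°.
At 632 nm (n = 1.331): cos²i = 0.09645 → i = 71.907°, r = 45.575°, D_min = 230.365°, rainbow angle = 50.365°.
Angular width = |52.709° − 50.365°| = 2.344°.

2.34°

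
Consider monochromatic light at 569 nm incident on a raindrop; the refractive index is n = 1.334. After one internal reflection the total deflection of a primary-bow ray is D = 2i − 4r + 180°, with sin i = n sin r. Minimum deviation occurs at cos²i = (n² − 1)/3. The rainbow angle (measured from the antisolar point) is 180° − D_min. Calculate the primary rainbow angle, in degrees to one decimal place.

41.9°

cos²i = (1.77956 − 1)/3 = 0.25985; i = arccos(0.50976) = 59.352°.
sin r = sin 59.352°/1.334 = 0.64492; r = 40.159°.
D_min = 2·59.352° − 4·40.159° + 180° = 138.067°.
Rainbow angle = 180° − D_min = 41.933°.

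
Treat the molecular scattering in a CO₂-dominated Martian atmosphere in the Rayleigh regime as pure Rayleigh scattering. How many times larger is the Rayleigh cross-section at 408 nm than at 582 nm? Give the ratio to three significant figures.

Rayleigh scattering ∝ λ⁻⁴, so the ratio of coefficients is the inverse fourth power of the wavelength ratio.
σ(408)/σ(582) = (582/408)⁴ = (1.4265)⁴ = 4.14.

4.14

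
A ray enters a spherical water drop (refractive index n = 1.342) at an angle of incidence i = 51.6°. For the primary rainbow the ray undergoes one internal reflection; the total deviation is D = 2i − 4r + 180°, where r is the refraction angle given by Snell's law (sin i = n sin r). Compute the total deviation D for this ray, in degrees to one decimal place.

sin r = sin 51.6° / 1.342 = 0.7837/1.342 = 0.5840; r = 35.73°.
D = 2·51.6° − 4·35.73° + 180° = 103.20° − 142.92° + 180° = 140.28°.

140.3°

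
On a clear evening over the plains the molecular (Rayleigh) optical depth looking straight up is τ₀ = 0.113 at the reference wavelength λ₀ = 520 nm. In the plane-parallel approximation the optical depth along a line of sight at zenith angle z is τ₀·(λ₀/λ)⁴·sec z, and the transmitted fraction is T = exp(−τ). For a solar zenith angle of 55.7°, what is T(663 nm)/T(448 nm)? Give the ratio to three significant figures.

1.33

Airmass: sec 55.7° = 1.7745.
τ(663 nm) = 0.113 × (520/663)⁴ × 1.7745 = 0.113 × 0.3784 × 1.7745 = 0.0759.
τ(448 nm) = 0.113 × (520/448)⁴ × 1.7745 = 0.113 × 1.8151 × 1.7745 = 0.3640.
T(663)/T(448) = exp(τ_B − τ_A) = exp(0.2881) = 1.3339.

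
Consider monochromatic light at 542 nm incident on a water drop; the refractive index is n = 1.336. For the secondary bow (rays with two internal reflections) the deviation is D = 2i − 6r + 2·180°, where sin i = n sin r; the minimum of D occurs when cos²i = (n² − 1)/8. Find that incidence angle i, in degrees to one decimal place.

cos²i = (1.336² − 1)/8 = (1.78490 − 1)/8 = 0.09811.
cos i = 0.31323, so i = 71.746°.

71.7°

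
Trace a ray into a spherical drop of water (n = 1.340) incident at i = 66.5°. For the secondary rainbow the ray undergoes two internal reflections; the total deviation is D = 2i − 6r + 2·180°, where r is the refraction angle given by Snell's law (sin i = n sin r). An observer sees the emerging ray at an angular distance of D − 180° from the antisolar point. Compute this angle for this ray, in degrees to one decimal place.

53.9°

sin r = sin 66.5° / 1.340 = 0.9171/1.340 = 0.6844; r = 43.19°.
D = 2·66.5° − 6·43.19° + 2·180° = 133.00° − 259.12° + 360° = 233.88°.
Angle from antisolar point = D − 180° = 53.88°.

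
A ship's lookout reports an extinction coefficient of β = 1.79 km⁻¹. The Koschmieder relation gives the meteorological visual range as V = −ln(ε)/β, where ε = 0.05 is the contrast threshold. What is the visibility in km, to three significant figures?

1.67 km

V = −ln(0.05) / 1.79 = 2.996 / 1.79 = 1.6736 km.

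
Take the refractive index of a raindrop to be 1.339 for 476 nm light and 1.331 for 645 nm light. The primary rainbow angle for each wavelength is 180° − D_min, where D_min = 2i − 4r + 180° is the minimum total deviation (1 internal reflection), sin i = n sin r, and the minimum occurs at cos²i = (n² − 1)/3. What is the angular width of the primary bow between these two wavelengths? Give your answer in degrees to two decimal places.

At 476 nm (n = 1.339): cos²i = 0.26431 → i = 59.062°, r = 39.834°, D_min = 138.786°, rainbow angle = 41.214°.
At 645 nm (n = 1.331): cos²i = 0.25719 → i = 59.527°, r = 40.356°, D_min = 137.630°, rainbow angle = 42.370°.
Angular width = |41.214° − 42.370°| = 1.156°.

1.16°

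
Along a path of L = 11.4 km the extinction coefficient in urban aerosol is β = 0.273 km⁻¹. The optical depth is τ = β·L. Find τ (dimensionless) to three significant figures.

3.11

τ = β·L = 0.273 × 11.4 = 3.1122.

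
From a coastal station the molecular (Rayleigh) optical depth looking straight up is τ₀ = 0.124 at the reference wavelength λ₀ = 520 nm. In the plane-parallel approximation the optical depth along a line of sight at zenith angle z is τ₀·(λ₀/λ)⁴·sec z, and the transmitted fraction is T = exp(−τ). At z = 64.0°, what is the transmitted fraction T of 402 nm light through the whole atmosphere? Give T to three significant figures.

0.453

sec 64.0° = 2.2812.
τ = 0.124 × (520/402)⁴ × 2.2812 = 0.124 × 2.7997 × 2.2812 = 0.7919.
T = exp(−0.7919) = 0.4530.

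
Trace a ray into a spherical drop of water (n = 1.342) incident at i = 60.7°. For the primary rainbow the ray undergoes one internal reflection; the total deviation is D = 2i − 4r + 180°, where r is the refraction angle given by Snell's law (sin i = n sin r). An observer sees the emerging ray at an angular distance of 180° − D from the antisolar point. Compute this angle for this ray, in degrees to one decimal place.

sin r = sin 60.7° / 1.342 = 0.8721/1.342 = 0.6498; r = 40.53°.
D = 2·60.7° − 4·40.53° + 180° = 121.40° − 162.11° + 180° = 139.29°.
Angle from antisolar point = 180° − D = 40.71°.

40.7°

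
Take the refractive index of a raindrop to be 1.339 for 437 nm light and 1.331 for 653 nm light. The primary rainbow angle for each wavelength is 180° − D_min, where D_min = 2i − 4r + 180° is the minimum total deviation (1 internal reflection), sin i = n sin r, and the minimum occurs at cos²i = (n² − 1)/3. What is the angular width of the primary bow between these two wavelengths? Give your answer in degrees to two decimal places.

At 437 nm (n = 1.339): cos²i = 0.26431 → i = 59.062°, r = 39.834°, D_min = 138.786°, rainbow angle = 41.214°.
At 653 nm (n = 1.331): cos²i = 0.25719 → i = 59.527°, r = 40.356°, D_min = 137.630°, rainbow angle = 42.370°.
Angular width = |41.214° − 42.370°| = 1.156°.

1.16°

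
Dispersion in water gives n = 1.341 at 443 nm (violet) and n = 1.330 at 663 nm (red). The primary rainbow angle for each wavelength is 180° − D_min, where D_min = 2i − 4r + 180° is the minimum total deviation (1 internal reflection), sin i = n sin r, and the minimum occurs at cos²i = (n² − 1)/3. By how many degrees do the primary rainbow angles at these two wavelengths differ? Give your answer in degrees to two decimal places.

1.59°

At 443 nm (n = 1.341): cos²i = 0.26609 → i = 58.946°, r = 39.705°, D_min = 139.071°, rainbow angle = 40.929°.
At 663 nm (n = 1.330): cos²i = 0.25630 → i = 59.585°, r = 40.422°, D_min = 137.484°, rainbow angle = 42.516°.
Angular width = |40.929° − 42.516°| = 1.588°.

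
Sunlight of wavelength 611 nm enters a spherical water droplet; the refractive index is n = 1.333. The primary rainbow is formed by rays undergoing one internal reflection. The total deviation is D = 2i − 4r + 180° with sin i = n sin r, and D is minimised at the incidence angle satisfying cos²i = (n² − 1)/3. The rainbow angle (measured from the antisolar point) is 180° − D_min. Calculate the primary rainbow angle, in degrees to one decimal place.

cos²i = (1.77689 − 1)/3 = 0.25896; i = arccos(0.50888) = 59.410°.
sin r = sin 59.410°/1.333 = 0.64579; r = 40.225°.
D_min = 2·59.410° − 4·40.225° + 180° = 137.922°.
Rainbow angle = 180° − D_min = 42.078°.

42.1°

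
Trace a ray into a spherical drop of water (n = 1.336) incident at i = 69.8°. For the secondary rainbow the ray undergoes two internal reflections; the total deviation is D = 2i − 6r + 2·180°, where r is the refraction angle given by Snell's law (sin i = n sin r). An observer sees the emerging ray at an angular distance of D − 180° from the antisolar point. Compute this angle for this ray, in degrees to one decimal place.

51.8°

sin r = sin 69.8° / 1.336 = 0.9385/1.336 = 0.7025; r = 44.63°.
D = 2·69.8° − 6·44.63° + 2·180° = 139.60° − 267.75° + 360° = 231.85°.
Angle from antisolar point = D − 180° = 51.85°.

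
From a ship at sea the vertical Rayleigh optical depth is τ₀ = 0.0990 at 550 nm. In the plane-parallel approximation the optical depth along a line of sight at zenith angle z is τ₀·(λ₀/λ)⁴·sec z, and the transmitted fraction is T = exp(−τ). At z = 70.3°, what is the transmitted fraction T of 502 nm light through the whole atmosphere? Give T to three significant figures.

0.655

sec 70.3° = 2.9665.
τ = 0.0990 × (550/502)⁴ × 2.9665 = 0.0990 × 1.4409 × 2.9665 = 0.4232.
T = exp(−0.4232) = 0.6550.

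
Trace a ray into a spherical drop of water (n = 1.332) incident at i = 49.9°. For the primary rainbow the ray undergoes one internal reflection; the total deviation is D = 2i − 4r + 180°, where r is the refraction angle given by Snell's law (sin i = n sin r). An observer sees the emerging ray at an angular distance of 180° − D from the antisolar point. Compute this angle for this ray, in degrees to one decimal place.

40.4°

sin r = sin 49.9° / 1.332 = 0.7649/1.332 = 0.5743; r = 35.05°.
D = 2·49.9° − 4·35.05° + 180° = 99.80° − 140.19° + 180° = 139.61°.
Angle from antisolar point = 180° − D = 40.39°.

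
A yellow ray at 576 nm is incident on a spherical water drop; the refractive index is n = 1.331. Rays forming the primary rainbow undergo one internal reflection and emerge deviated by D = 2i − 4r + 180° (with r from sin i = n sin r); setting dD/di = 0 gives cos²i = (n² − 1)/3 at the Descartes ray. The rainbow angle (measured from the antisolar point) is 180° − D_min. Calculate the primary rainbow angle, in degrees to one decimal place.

42.4°

cos²i = (1.77156 − 1)/3 = 0.25719; i = arccos(0.50714) = 59.527°.
sin r = sin 59.527°/1.331 = 0.64753; r = 40.356°.
D_min = 2·59.527° − 4·40.356° + 180° = 137.630°.
Rainbow angle = 180° − D_min = 42.370°.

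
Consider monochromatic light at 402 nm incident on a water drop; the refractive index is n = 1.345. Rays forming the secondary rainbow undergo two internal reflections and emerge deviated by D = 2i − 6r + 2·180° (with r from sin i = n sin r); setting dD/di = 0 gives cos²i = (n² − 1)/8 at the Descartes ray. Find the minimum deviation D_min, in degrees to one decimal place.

234.0°

cos²i = (1.80902 − 1)/8 = 0.10113; i = arccos(0.31801) = 71.458°.
sin r = sin 71.458°/1.345 = 0.70490; r = 44.821°.
D_min = 2·71.458° − 6·44.821° + 360° = 233.987°.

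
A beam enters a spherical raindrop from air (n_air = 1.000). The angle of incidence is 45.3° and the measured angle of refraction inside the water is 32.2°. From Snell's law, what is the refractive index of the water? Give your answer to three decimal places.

n = sin θ_i / sin θ_r = sin 45.3° / sin 32.2° = 0.7108 / 0.5329 = 1.3339.

1.334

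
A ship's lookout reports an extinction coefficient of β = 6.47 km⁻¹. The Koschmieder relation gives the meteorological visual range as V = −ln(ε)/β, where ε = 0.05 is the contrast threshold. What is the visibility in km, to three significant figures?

0.463 km

V = −ln(0.05) / 6.47 = 2.996 / 6.47 = 0.4630 km.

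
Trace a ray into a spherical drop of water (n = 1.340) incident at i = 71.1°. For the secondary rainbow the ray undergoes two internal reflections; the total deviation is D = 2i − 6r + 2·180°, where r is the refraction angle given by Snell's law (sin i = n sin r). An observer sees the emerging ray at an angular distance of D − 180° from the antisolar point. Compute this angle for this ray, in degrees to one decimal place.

52.7°

sin r = sin 71.1° / 1.340 = 0.9461/1.340 = 0.7060; r = 44.91°.
D = 2·71.1° − 6·44.91° + 2·180° = 142.20° − 269.48° + 360° = 232.72°.
Angle from antisolar point = D − 180° = 52.72°.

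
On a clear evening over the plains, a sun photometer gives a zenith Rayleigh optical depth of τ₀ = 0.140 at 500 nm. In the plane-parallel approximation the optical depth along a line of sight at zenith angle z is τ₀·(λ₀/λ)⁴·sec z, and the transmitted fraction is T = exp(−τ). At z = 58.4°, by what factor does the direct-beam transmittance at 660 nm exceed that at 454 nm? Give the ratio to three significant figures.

1.36

Airmass: sec 58.4° = 1.9084.
τ(660 nm) = 0.140 × (500/660)⁴ × 1.9084 = 0.140 × 0.3294 × 1.9084 = 0.0880.
τ(454 nm) = 0.140 × (500/454)⁴ × 1.9084 = 0.140 × 1.4711 × 1.9084 = 0.3931.
T(660)/T(454) = exp(τ_B − τ_A) = exp(0.3051) = 1.3567.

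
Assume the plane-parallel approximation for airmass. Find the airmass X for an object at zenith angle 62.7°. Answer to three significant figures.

2.18

X = sec z = 1/cos 62.7° = 1/0.4586 = 2.1803.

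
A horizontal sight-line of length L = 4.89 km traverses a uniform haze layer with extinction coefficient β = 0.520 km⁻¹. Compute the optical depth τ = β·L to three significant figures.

τ = β·L = 0.520 × 4.89 = 2.5428.

2.54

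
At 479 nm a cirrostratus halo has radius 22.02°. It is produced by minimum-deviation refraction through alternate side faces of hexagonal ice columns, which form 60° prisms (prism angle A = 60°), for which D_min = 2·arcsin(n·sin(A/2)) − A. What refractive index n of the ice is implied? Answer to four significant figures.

1.312

Rearranging: n = sin((D_min + A)/2) / sin(A/2).
(D_min + A)/2 = (22.02° + 60°)/2 = 41.010°.
n = sin 41.010° / sin 30° = 0.6562 / 0.5000 = 1.3124.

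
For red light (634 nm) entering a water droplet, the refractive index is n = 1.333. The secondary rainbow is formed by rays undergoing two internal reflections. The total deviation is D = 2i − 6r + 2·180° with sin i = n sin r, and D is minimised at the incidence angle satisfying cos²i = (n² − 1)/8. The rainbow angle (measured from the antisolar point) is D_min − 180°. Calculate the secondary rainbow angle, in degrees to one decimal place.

cos²i = (1.77689 − 1)/8 = 0.09711; i = arccos(0.31163) = 71.843°.
sin r = sin 71.843°/1.333 = 0.71283; r = 45.466°.
D_min = 2·71.843° − 6·45.466° + 360° = 230.891°.
Rainbow angle = D_min − 180° = 50.891°.

50.9°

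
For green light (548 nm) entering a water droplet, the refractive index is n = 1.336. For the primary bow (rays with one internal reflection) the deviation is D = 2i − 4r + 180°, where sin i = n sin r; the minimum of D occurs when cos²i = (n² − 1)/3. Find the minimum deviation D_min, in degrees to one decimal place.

cos²i = (1.78490 − 1)/3 = 0.26163; i = arccos(0.51150) = 59.236°.
sin r = sin 59.236°/1.336 = 0.64318; r = 40.029°.
D_min = 2·59.236° − 4·40.029° + 180° = 138.356°.

138.4°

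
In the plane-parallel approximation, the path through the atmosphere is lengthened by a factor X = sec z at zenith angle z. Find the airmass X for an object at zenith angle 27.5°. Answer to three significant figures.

1.13

X = sec z = 1/cos 27.5° = 1/0.8870 = 1.1274.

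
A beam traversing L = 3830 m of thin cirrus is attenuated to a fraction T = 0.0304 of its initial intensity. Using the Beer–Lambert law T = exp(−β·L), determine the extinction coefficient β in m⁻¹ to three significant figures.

Beer–Lambert: T = exp(−βL) ⇒ β = −ln(T)/L = −ln(0.0304)/3830 = 3.4933/3830 = 0.0009121 m⁻¹.

0.000912 m⁻¹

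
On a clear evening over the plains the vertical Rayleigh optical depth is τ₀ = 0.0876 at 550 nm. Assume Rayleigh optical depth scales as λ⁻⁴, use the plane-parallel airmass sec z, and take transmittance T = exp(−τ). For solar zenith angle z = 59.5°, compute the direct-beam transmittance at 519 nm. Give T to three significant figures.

sec 59.5° = 1.9703.
τ = 0.0876 × (550/519)⁴ × 1.9703 = 0.0876 × 1.2612 × 1.9703 = 0.2177.
T = exp(−0.2177) = 0.8044.

0.804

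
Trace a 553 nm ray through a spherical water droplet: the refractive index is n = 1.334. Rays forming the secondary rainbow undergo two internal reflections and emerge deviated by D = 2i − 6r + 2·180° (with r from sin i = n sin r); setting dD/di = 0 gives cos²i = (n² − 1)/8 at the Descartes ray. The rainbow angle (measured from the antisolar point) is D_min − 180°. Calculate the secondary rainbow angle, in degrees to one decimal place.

cos²i = (1.77956 − 1)/8 = 0.09744; i = arccos(0.31216) = 71.810°.
sin r = sin 71.810°/1.334 = 0.71217; r = 45.411°.
D_min = 2·71.810° − 6·45.411° + 360° = 231.153°.
Rainbow angle = D_min − 180° = 51.153°.

51.2°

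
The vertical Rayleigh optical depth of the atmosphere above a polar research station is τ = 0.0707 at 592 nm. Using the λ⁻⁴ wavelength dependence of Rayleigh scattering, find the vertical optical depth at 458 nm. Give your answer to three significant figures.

τ(458 nm) = τ(592 nm) × (592/458)⁴ = 0.0707 × (1.2926)⁴ = 0.0707 × 2.7914 = 0.1974.

0.197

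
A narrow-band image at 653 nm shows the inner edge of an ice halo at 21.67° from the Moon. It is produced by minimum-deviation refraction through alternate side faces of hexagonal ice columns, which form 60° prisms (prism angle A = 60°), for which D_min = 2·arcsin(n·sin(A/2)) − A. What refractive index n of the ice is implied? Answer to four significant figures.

Rearranging: n = sin((D_min + A)/2) / sin(A/2).
(D_min + A)/2 = (21.67° + 60°)/2 = 40.835°.
n = sin 40.835° / sin 30° = 0.6539 / 0.5000 = 1.3078.

1.308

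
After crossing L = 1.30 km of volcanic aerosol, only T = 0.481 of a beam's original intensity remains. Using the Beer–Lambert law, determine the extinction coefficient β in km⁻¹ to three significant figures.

0.563 km⁻¹

Beer–Lambert: T = exp(−βL) ⇒ β = −ln(T)/L = −ln(0.481)/1.30 = 0.7319/1.30 = 0.563 km⁻¹.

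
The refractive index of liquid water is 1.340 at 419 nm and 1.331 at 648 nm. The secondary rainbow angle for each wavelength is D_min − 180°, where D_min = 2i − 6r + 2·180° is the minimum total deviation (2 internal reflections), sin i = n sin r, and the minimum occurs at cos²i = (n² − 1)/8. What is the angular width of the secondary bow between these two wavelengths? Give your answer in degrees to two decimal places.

At 419 nm (n = 1.340): cos²i = 0.09945 → i = 71.618°, r = 45.088°, D_min = 232.709°, rainbow angle = 52.709°.
At 648 nm (n = 1.331): cos²i = 0.09645 → i = 71.907°, r = 45.575°, D_min = 230.365°, rainbow angle = 50.365°.
Angular width = |52.709° − 50.365°| = 2.344°.

2.34°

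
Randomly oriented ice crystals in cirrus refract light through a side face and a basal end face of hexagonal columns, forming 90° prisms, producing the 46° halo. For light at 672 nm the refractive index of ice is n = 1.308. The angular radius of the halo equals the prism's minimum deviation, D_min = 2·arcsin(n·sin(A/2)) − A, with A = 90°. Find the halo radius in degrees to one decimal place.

45.3°

n·sin(A/2) = 1.308 × sin 45° = 1.308 × 0.7071 = 0.9249.
D_min = 2·arcsin(0.9249) − 90° = 2 × 67.653° − 90° = 45.305°.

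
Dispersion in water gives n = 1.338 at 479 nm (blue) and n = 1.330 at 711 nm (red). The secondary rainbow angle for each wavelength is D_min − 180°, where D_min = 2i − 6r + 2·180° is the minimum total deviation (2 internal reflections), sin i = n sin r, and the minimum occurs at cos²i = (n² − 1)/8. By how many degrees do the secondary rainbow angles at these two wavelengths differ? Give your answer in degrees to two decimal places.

2.09°

At 479 nm (n = 1.338): cos²i = 0.09878 → i = 71.682°, r = 45.195°, D_min = 232.193°, rainbow angle = 52.193°.
At 711 nm (n = 1.330): cos²i = 0.09611 → i = 71.940°, r = 45.630°, D_min = 230.101°, rainbow angle = 50.101°.
Angular width = |52.193° − 50.101°| = 2.092°.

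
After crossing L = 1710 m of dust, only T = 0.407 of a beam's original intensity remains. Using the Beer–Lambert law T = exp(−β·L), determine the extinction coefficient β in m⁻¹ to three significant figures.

Beer–Lambert: T = exp(−βL) ⇒ β = −ln(T)/L = −ln(0.407)/1710 = 0.8989/1710 = 0.0005257 m⁻¹.

0.000526 m⁻¹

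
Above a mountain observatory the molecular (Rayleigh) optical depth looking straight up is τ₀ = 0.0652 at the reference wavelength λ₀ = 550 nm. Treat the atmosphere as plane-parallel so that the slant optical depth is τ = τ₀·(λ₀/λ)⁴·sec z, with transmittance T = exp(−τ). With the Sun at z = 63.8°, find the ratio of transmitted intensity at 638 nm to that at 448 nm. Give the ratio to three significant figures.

Airmass: sec 63.8° = 2.2650.
τ(638 nm) = 0.0652 × (550/638)⁴ × 2.2650 = 0.0652 × 0.5523 × 2.2650 = 0.0816.
τ(448 nm) = 0.0652 × (550/448)⁴ × 2.2650 = 0.0652 × 2.2716 × 2.2650 = 0.3355.
T(638)/T(448) = exp(τ_B − τ_A) = exp(0.2539) = 1.2891.

1.29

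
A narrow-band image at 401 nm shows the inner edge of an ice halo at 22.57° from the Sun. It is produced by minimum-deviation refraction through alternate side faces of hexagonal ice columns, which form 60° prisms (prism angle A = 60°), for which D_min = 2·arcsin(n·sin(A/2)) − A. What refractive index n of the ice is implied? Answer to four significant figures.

Rearranging: n = sin((D_min + A)/2) / sin(A/2).
(D_min + A)/2 = (22.57° + 60°)/2 = 41.285°.
n = sin 41.285° / sin 30° = 0.6598 / 0.5000 = 1.3196.

1.320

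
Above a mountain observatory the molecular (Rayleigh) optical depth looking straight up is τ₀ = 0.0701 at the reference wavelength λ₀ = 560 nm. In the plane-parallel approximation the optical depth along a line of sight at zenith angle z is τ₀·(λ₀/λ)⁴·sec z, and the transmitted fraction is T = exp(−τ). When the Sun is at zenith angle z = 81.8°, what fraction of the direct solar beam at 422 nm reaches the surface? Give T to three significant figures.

sec 81.8° = 7.0112.
τ = 0.0701 × (560/422)⁴ × 7.0112 = 0.0701 × 3.1010 × 7.0112 = 1.5241.
T = exp(−1.5241) = 0.2178.

0.218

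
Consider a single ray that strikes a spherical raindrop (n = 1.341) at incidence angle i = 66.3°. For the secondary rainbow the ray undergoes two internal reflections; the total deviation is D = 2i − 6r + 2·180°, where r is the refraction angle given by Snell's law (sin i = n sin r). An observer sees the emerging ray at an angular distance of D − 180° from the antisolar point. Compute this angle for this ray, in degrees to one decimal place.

54.2°

sin r = sin 66.3° / 1.341 = 0.9157/1.341 = 0.6828; r = 43.06°.
D = 2·66.3° − 6·43.06° + 2·180° = 132.60° − 258.39° + 360° = 234.21°.
Angle from antisolar point = D − 180° = 54.21°.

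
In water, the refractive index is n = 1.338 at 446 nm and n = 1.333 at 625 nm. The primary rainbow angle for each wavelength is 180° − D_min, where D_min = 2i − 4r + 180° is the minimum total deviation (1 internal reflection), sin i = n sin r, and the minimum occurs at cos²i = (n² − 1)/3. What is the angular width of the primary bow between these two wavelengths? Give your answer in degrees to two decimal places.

At 446 nm (n = 1.338): cos²i = 0.26341 → i = 59.120°, r = 39.899°, D_min = 138.643°, rainbow angle = 41.357°.
At 625 nm (n = 1.333): cos²i = 0.25896 → i = 59.410°, r = 40.225°, D_min = 137.922°, rainbow angle = 42.078°.
Angular width = |41.357° − 42.078°| = 0.722°.

0.72°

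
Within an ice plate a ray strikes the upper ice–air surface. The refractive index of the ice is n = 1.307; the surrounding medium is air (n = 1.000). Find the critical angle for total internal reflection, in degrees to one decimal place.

49.9°

sin θ_c = n_air / n = 1.000 / 1.307 = 0.7651.
θ_c = arcsin(0.7651) = 49.92°.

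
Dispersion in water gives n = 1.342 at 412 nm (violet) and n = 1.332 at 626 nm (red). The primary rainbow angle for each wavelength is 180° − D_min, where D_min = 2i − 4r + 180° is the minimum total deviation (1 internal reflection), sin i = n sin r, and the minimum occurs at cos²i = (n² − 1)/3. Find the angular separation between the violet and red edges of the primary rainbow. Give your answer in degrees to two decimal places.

1.44°

At 412 nm (n = 1.342): cos²i = 0.26699 → i = 58.888°, r = 39.641°, D_min = 139.213°, rainbow angle = 40.787°.
At 626 nm (n = 1.332): cos²i = 0.25807 → i = 59.469°, r = 40.290°, D_min = 137.776°, rainbow angle = 42.224°.
Angular width = |40.787° − 42.224°| = 1.437°.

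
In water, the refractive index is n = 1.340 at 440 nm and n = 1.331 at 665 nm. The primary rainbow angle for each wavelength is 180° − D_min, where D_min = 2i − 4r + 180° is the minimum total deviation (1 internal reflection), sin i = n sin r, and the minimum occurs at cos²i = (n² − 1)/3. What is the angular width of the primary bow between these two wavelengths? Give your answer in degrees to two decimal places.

1.30°

At 440 nm (n = 1.340): cos²i = 0.26520 → i = 59.004°, r = 39.770°, D_min = 138.929°, rainbow angle = 41.071°.
At 665 nm (n = 1.331): cos²i = 0.25719 → i = 59.527°, r = 40.356°, D_min = 137.630°, rainbow angle = 42.370°.
Angular width = |41.071° − 42.370°| = 1.299°.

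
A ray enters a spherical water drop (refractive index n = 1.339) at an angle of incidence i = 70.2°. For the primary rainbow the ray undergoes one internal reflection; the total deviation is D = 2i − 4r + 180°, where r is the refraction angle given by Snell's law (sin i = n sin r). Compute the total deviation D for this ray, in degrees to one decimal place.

141.8°

sin r = sin 70.2° / 1.339 = 0.9409/1.339 = 0.7027; r = 44.64°.
D = 2·70.2° − 4·44.64° + 180° = 140.40° − 178.57° + 180° = 141.83°.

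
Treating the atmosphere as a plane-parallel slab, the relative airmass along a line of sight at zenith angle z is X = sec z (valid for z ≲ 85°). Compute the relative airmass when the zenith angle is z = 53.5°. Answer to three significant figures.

X = sec z = 1/cos 53.5° = 1/0.5948 = 1.6812.

1.68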